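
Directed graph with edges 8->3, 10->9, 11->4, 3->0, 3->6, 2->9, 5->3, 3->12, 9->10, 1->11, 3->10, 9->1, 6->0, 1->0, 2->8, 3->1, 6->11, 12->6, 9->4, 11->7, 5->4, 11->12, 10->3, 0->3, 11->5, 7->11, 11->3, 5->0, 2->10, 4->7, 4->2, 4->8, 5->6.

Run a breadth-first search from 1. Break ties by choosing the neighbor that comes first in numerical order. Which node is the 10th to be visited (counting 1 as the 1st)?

Visit 1; enqueue 0, 11 → queue [0, 11]
Visit 0; enqueue 3 → queue [11, 3]
Visit 11; enqueue 4, 5, 7, 12 → queue [3, 4, 5, 7, 12]
Visit 3; enqueue 6, 10 → queue [4, 5, 7, 12, 6, 10]
Visit 4; enqueue 2, 8 → queue [5, 7, 12, 6, 10, 2, 8]
Visit 5 → queue [7, 12, 6, 10, 2, 8]
Visit 7 → queue [12, 6, 10, 2, 8]
Visit 12 → queue [6, 10, 2, 8]
Visit 6 → queue [10, 2, 8]
Visit 10; enqueue 9 → queue [2, 8, 9]
Visit 2 → queue [8, 9]
Visit 8 → queue [9]
Visit 9 → queue []

Visit order: 1, 0, 11, 3, 4, 5, 7, 12, 6, 10, 2, 8, 9

10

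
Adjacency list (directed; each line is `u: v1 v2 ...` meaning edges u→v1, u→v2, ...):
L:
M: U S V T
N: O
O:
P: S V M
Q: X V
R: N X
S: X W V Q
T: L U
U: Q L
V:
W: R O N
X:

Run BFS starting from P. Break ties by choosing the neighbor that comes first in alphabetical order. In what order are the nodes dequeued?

P, M, S, V, T, U, Q, W, X, L, N, O, R

Visit P; enqueue M, S, V → queue [M, S, V]
Visit M; enqueue T, U → queue [S, V, T, U]
Visit S; enqueue Q, W, X → queue [V, T, U, Q, W, X]
Visit V → queue [T, U, Q, W, X]
Visit T; enqueue L → queue [U, Q, W, X, L]
Visit U → queue [Q, W, X, L]
Visit Q → queue [W, X, L]
Visit W; enqueue N, O, R → queue [X, L, N, O, R]
Visit X → queue [L, N, O, R]
Visit L → queue [N, O, R]
Visit N → queue [O, R]
Visit O → queue [R]
Visit R → queue []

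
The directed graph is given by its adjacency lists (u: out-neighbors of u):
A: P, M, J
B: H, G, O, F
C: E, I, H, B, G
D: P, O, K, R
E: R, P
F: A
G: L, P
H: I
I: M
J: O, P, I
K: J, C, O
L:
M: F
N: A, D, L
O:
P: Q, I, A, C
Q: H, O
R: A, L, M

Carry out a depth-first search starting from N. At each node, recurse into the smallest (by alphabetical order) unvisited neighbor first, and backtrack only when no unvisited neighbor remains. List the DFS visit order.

Visit N
N → A
A → J
J → I
I → M
M → F
J → O
J → P
P → C
C → B
B → G
G → L
B → H
C → E
E → R
P → Q
N → D
D → K

N A J I M F O P C B G L H E R Q D K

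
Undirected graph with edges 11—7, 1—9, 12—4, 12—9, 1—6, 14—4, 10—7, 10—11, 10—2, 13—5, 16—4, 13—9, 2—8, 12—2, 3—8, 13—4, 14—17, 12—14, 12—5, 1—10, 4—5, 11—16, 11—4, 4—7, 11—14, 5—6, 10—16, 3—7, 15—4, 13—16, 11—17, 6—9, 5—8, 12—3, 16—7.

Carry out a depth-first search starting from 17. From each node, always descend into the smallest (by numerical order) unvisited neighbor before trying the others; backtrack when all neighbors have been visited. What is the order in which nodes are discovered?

Visit 17
17 → 11
11 → 4
4 → 5
5 → 6
6 → 1
1 → 9
9 → 12
12 → 2
2 → 8
8 → 3
3 → 7
7 → 10
10 → 16
16 → 13
12 → 14
4 → 15

17, 11, 4, 5, 6, 1, 9, 12, 2, 8, 3, 7, 10, 16, 13, 14, 15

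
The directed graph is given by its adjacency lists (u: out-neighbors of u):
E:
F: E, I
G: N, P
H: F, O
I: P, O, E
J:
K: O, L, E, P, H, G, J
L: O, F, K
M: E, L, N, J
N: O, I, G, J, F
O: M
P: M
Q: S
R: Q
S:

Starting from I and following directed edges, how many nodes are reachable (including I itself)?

BFS from I visits: I, E, O, P, M, J, L, N, F, K, G, H
Reachable nodes: 12 of 15 total.

12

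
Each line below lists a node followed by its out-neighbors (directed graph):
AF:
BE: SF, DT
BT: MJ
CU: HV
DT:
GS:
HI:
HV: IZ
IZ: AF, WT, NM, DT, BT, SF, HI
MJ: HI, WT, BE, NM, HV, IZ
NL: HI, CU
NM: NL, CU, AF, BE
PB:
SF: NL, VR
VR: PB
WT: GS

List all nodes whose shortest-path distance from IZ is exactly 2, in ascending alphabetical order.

Level 0: IZ
Level 1: AF, BT, DT, HI, NM, SF, WT
Level 2: BE, CU, GS, MJ, NL, VR
Level 3: HV, PB

BE, CU, GS, MJ, NL, VR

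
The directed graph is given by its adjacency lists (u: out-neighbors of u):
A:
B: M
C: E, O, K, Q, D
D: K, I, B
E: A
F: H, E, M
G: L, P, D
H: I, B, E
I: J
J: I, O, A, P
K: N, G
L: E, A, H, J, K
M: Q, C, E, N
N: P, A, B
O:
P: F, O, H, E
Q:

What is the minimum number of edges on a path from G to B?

Level 0: G
Level 1: D, L, P
Level 2: A, B, E, F, H, I, J, K, O
Level 3: M, N
Level 4: C, Q
B first appears at level 2.

2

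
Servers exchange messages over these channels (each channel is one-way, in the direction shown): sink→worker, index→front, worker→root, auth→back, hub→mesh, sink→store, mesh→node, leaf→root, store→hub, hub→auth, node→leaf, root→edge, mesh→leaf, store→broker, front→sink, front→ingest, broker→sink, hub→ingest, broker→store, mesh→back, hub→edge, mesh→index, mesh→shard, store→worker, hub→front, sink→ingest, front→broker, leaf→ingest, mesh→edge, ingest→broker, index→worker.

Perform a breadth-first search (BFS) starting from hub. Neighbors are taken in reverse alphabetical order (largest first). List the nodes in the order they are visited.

Visit hub; enqueue mesh, ingest, front, edge, auth → queue [mesh, ingest, front, edge, auth]
Visit mesh; enqueue shard, node, leaf, index, back → queue [ingest, front, edge, auth, shard, node, leaf, index, back]
Visit ingest; enqueue broker → queue [front, edge, auth, shard, node, leaf, index, back, broker]
Visit front; enqueue sink → queue [edge, auth, shard, node, leaf, index, back, broker, sink]
Visit edge → queue [auth, shard, node, leaf, index, back, broker, sink]
Visit auth → queue [shard, node, leaf, index, back, broker, sink]
Visit shard → queue [node, leaf, index, back, broker, sink]
Visit node → queue [leaf, index, back, broker, sink]
Visit leaf; enqueue root → queue [index, back, broker, sink, root]
Visit index; enqueue worker → queue [back, broker, sink, root, worker]
Visit back → queue [broker, sink, root, worker]
Visit broker; enqueue store → queue [sink, root, worker, store]
Visit sink → queue [root, worker, store]
Visit root → queue [worker, store]
Visit worker → queue [store]
Visit store → queue []

hub mesh ingest front edge auth shard node leaf index back broker sink root worker store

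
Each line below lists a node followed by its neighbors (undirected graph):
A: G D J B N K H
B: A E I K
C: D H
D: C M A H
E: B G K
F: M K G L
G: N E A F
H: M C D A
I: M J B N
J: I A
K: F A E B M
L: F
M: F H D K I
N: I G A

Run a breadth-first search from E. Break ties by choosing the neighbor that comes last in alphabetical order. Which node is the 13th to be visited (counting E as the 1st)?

Visit E; enqueue K, G, B → queue [K, G, B]
Visit K; enqueue M, F, A → queue [G, B, M, F, A]
Visit G; enqueue N → queue [B, M, F, A, N]
Visit B; enqueue I → queue [M, F, A, N, I]
Visit M; enqueue H, D → queue [F, A, N, I, H, D]
Visit F; enqueue L → queue [A, N, I, H, D, L]
Visit A; enqueue J → queue [N, I, H, D, L, J]
Visit N → queue [I, H, D, L, J]
Visit I → queue [H, D, L, J]
Visit H; enqueue C → queue [D, L, J, C]
Visit D → queue [L, J, C]
Visit L → queue [J, C]
Visit J → queue [C]
Visit C → queue []

Visit order: E, K, G, B, M, F, A, N, I, H, D, L, J, C

J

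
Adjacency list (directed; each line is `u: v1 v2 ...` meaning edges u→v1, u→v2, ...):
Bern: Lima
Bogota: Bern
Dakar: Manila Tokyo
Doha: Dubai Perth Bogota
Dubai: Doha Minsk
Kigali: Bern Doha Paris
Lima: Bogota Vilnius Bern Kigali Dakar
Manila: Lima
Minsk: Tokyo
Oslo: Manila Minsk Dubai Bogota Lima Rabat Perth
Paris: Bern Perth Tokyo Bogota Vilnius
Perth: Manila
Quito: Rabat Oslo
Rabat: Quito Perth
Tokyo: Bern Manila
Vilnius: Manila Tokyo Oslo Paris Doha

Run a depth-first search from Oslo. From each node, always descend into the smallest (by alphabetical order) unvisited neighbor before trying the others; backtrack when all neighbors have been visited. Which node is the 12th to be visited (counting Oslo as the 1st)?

Visit Oslo
Oslo → Bogota
Bogota → Bern
Bern → Lima
Lima → Dakar
Dakar → Manila
Dakar → Tokyo
Lima → Kigali
Kigali → Doha
Doha → Dubai
Dubai → Minsk
Doha → Perth
Kigali → Paris
Paris → Vilnius
Oslo → Rabat
Rabat → Quito

Visit order: Oslo, Bogota, Bern, Lima, Dakar, Manila, Tokyo, Kigali, Doha, Dubai, Minsk, Perth, Paris, Vilnius, Rabat, Quito

Perth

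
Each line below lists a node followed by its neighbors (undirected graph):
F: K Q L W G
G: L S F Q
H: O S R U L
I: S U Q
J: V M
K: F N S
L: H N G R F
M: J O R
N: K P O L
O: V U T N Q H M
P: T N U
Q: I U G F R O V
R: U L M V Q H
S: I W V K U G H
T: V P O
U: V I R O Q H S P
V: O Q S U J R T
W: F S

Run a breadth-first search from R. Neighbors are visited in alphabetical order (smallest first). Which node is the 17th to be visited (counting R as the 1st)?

K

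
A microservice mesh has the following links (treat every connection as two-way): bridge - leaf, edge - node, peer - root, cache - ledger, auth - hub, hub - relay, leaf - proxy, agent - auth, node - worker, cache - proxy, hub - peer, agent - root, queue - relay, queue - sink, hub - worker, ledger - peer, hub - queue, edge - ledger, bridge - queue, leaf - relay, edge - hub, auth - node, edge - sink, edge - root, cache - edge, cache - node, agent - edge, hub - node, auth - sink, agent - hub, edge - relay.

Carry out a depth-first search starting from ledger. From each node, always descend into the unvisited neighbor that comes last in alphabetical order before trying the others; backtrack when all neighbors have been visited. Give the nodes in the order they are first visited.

ledger, peer, root, edge, sink, queue, relay, leaf, proxy, cache, node, worker, hub, auth, agent, bridge

Visit ledger
ledger → peer
peer → root
root → edge
edge → sink
sink → queue
queue → relay
relay → leaf
leaf → proxy
proxy → cache
cache → node
node → worker
worker → hub
hub → auth
auth → agent
leaf → bridge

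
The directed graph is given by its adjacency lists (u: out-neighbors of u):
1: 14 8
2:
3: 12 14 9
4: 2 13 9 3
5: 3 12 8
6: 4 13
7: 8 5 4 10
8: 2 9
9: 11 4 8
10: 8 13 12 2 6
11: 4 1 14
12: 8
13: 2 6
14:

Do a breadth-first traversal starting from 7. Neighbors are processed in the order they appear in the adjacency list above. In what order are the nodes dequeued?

Visit 7; enqueue 8, 5, 4, 10 → queue [8, 5, 4, 10]
Visit 8; enqueue 2, 9 → queue [5, 4, 10, 2, 9]
Visit 5; enqueue 3, 12 → queue [4, 10, 2, 9, 3, 12]
Visit 4; enqueue 13 → queue [10, 2, 9, 3, 12, 13]
Visit 10; enqueue 6 → queue [2, 9, 3, 12, 13, 6]
Visit 2 → queue [9, 3, 12, 13, 6]
Visit 9; enqueue 11 → queue [3, 12, 13, 6, 11]
Visit 3; enqueue 14 → queue [12, 13, 6, 11, 14]
Visit 12 → queue [13, 6, 11, 14]
Visit 13 → queue [6, 11, 14]
Visit 6 → queue [11, 14]
Visit 11; enqueue 1 → queue [14, 1]
Visit 14 → queue [1]
Visit 1 → queue []

7, 8, 5, 4, 10, 2, 9, 3, 12, 13, 6, 11, 14, 1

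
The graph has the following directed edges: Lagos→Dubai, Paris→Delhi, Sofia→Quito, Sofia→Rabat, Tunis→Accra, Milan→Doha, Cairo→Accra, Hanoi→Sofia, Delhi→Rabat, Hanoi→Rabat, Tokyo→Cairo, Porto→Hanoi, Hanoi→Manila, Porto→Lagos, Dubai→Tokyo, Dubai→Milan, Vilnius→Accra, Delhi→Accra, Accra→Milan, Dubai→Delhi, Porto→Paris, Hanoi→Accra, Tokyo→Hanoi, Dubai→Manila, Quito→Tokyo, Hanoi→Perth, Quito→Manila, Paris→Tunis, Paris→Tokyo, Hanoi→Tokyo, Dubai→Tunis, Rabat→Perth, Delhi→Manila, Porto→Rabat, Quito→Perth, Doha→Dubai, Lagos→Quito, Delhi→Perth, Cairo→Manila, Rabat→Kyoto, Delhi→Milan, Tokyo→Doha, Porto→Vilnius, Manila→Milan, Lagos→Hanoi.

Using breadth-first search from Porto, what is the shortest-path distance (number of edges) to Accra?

2

Level 0: Porto
Level 1: Hanoi, Lagos, Paris, Rabat, Vilnius
Level 2: Accra, Delhi, Dubai, Kyoto, Manila, Perth, Quito, Sofia, Tokyo, Tunis
Level 3: Cairo, Doha, Milan
Accra first appears at level 2.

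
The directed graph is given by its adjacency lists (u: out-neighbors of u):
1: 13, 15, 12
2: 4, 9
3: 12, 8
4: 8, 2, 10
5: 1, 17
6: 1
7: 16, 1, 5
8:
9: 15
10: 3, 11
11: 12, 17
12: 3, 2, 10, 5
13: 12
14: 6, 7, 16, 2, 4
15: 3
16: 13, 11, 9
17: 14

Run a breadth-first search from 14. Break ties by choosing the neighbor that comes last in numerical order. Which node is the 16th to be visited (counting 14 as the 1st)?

15

Visit 14; enqueue 16, 7, 6, 4, 2 → queue [16, 7, 6, 4, 2]
Visit 16; enqueue 13, 11, 9 → queue [7, 6, 4, 2, 13, 11, 9]
Visit 7; enqueue 5, 1 → queue [6, 4, 2, 13, 11, 9, 5, 1]
Visit 6 → queue [4, 2, 13, 11, 9, 5, 1]
Visit 4; enqueue 10, 8 → queue [2, 13, 11, 9, 5, 1, 10, 8]
Visit 2 → queue [13, 11, 9, 5, 1, 10, 8]
Visit 13; enqueue 12 → queue [11, 9, 5, 1, 10, 8, 12]
Visit 11; enqueue 17 → queue [9, 5, 1, 10, 8, 12, 17]
Visit 9; enqueue 15 → queue [5, 1, 10, 8, 12, 17, 15]
Visit 5 → queue [1, 10, 8, 12, 17, 15]
Visit 1 → queue [10, 8, 12, 17, 15]
Visit 10; enqueue 3 → queue [8, 12, 17, 15, 3]
Visit 8 → queue [12, 17, 15, 3]
Visit 12 → queue [17, 15, 3]
Visit 17 → queue [15, 3]
Visit 15 → queue [3]
Visit 3 → queue []

Visit order: 14, 16, 7, 6, 4, 2, 13, 11, 9, 5, 1, 10, 8, 12, 17, 15, 3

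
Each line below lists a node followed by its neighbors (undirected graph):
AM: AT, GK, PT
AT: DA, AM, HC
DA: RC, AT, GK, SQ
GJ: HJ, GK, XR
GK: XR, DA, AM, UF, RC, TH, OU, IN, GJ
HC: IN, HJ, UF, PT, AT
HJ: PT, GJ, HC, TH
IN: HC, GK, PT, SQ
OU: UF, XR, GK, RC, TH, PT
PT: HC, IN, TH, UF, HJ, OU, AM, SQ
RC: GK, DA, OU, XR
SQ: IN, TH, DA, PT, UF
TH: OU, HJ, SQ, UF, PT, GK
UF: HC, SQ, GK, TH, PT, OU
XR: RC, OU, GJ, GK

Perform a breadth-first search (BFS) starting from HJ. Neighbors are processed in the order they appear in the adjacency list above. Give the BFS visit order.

Visit HJ; enqueue PT, GJ, HC, TH → queue [PT, GJ, HC, TH]
Visit PT; enqueue IN, UF, OU, AM, SQ → queue [GJ, HC, TH, IN, UF, OU, AM, SQ]
Visit GJ; enqueue GK, XR → queue [HC, TH, IN, UF, OU, AM, SQ, GK, XR]
Visit HC; enqueue AT → queue [TH, IN, UF, OU, AM, SQ, GK, XR, AT]
Visit TH → queue [IN, UF, OU, AM, SQ, GK, XR, AT]
Visit IN → queue [UF, OU, AM, SQ, GK, XR, AT]
Visit UF → queue [OU, AM, SQ, GK, XR, AT]
Visit OU; enqueue RC → queue [AM, SQ, GK, XR, AT, RC]
Visit AM → queue [SQ, GK, XR, AT, RC]
Visit SQ; enqueue DA → queue [GK, XR, AT, RC, DA]
Visit GK → queue [XR, AT, RC, DA]
Visit XR → queue [AT, RC, DA]
Visit AT → queue [RC, DA]
Visit RC → queue [DA]
Visit DA → queue []

HJ, PT, GJ, HC, TH, IN, UF, OU, AM, SQ, GK, XR, AT, RC, DA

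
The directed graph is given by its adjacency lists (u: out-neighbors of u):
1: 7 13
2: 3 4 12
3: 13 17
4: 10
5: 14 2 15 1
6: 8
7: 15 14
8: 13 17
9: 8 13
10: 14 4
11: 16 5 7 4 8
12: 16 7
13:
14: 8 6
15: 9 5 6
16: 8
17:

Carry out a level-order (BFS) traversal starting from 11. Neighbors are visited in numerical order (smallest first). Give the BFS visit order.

Visit 11; enqueue 4, 5, 7, 8, 16 → queue [4, 5, 7, 8, 16]
Visit 4; enqueue 10 → queue [5, 7, 8, 16, 10]
Visit 5; enqueue 1, 2, 14, 15 → queue [7, 8, 16, 10, 1, 2, 14, 15]
Visit 7 → queue [8, 16, 10, 1, 2, 14, 15]
Visit 8; enqueue 13, 17 → queue [16, 10, 1, 2, 14, 15, 13, 17]
Visit 16 → queue [10, 1, 2, 14, 15, 13, 17]
Visit 10 → queue [1, 2, 14, 15, 13, 17]
Visit 1 → queue [2, 14, 15, 13, 17]
Visit 2; enqueue 3, 12 → queue [14, 15, 13, 17, 3, 12]
Visit 14; enqueue 6 → queue [15, 13, 17, 3, 12, 6]
Visit 15; enqueue 9 → queue [13, 17, 3, 12, 6, 9]
Visit 13 → queue [17, 3, 12, 6, 9]
Visit 17 → queue [3, 12, 6, 9]
Visit 3 → queue [12, 6, 9]
Visit 12 → queue [6, 9]
Visit 6 → queue [9]
Visit 9 → queue []

11, 4, 5, 7, 8, 16, 10, 1, 2, 14, 15, 13, 17, 3, 12, 6, 9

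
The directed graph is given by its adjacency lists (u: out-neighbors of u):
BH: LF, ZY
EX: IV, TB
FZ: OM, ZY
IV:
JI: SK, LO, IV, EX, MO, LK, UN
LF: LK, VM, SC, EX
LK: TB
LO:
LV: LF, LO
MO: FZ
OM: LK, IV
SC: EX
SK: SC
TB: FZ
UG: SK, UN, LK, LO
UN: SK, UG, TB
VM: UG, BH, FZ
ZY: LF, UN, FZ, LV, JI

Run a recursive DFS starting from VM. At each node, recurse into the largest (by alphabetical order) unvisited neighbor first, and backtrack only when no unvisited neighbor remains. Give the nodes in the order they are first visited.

Visit VM
VM → UG
UG → UN
UN → TB
TB → FZ
FZ → ZY
ZY → LV
LV → LO
LV → LF
LF → SC
SC → EX
EX → IV
LF → LK
ZY → JI
JI → SK
JI → MO
FZ → OM
VM → BH

VM → UG → UN → TB → FZ → ZY → LV → LO → LF → SC → EX → IV → LK → JI → SK → MO → OM → BH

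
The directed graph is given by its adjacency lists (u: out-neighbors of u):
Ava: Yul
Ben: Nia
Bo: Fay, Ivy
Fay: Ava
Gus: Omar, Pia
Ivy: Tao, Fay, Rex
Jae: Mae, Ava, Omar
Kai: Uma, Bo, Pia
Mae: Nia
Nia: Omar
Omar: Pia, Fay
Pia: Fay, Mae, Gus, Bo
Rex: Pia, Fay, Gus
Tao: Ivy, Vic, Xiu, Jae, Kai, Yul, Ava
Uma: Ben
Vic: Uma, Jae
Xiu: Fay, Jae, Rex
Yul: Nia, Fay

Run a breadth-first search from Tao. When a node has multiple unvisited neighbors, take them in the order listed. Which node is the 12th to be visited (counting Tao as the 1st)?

Visit Tao; enqueue Ivy, Vic, Xiu, Jae, Kai, Yul, Ava → queue [Ivy, Vic, Xiu, Jae, Kai, Yul, Ava]
Visit Ivy; enqueue Fay, Rex → queue [Vic, Xiu, Jae, Kai, Yul, Ava, Fay, Rex]
Visit Vic; enqueue Uma → queue [Xiu, Jae, Kai, Yul, Ava, Fay, Rex, Uma]
Visit Xiu → queue [Jae, Kai, Yul, Ava, Fay, Rex, Uma]
Visit Jae; enqueue Mae, Omar → queue [Kai, Yul, Ava, Fay, Rex, Uma, Mae, Omar]
Visit Kai; enqueue Bo, Pia → queue [Yul, Ava, Fay, Rex, Uma, Mae, Omar, Bo, Pia]
Visit Yul; enqueue Nia → queue [Ava, Fay, Rex, Uma, Mae, Omar, Bo, Pia, Nia]
Visit Ava → queue [Fay, Rex, Uma, Mae, Omar, Bo, Pia, Nia]
Visit Fay → queue [Rex, Uma, Mae, Omar, Bo, Pia, Nia]
Visit Rex; enqueue Gus → queue [Uma, Mae, Omar, Bo, Pia, Nia, Gus]
Visit Uma; enqueue Ben → queue [Mae, Omar, Bo, Pia, Nia, Gus, Ben]
Visit Mae → queue [Omar, Bo, Pia, Nia, Gus, Ben]
Visit Omar → queue [Bo, Pia, Nia, Gus, Ben]
Visit Bo → queue [Pia, Nia, Gus, Ben]
Visit Pia → queue [Nia, Gus, Ben]
Visit Nia → queue [Gus, Ben]
Visit Gus → queue [Ben]
Visit Ben → queue []

Visit order: Tao, Ivy, Vic, Xiu, Jae, Kai, Yul, Ava, Fay, Rex, Uma, Mae, Omar, Bo, Pia, Nia, Gus, Ben

Mae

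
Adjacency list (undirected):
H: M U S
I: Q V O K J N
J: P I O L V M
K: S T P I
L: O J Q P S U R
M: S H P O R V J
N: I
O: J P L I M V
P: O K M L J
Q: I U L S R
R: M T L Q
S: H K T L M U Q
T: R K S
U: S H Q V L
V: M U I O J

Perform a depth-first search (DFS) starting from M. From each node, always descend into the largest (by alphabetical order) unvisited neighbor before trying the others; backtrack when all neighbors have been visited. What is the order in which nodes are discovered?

M → V → U → S → T → R → Q → L → P → O → J → I → N → K → H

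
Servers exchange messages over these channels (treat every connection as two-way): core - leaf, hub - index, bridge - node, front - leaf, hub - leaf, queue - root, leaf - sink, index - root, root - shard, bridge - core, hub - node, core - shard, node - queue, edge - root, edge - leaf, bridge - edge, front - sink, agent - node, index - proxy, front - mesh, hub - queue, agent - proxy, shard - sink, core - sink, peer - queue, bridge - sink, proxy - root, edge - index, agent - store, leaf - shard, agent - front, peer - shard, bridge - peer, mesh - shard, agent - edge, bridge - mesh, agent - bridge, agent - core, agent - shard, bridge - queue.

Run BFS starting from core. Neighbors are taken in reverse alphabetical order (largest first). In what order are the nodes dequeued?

Visit core; enqueue sink, shard, leaf, bridge, agent → queue [sink, shard, leaf, bridge, agent]
Visit sink; enqueue front → queue [shard, leaf, bridge, agent, front]
Visit shard; enqueue root, peer, mesh → queue [leaf, bridge, agent, front, root, peer, mesh]
Visit leaf; enqueue hub, edge → queue [bridge, agent, front, root, peer, mesh, hub, edge]
Visit bridge; enqueue queue, node → queue [agent, front, root, peer, mesh, hub, edge, queue, node]
Visit agent; enqueue store, proxy → queue [front, root, peer, mesh, hub, edge, queue, node, store, proxy]
Visit front → queue [root, peer, mesh, hub, edge, queue, node, store, proxy]
Visit root; enqueue index → queue [peer, mesh, hub, edge, queue, node, store, proxy, index]
Visit peer → queue [mesh, hub, edge, queue, node, store, proxy, index]
Visit mesh → queue [hub, edge, queue, node, store, proxy, index]
Visit hub → queue [edge, queue, node, store, proxy, index]
Visit edge → queue [queue, node, store, proxy, index]
Visit queue → queue [node, store, proxy, index]
Visit node → queue [store, proxy, index]
Visit store → queue [proxy, index]
Visit proxy → queue [index]
Visit index → queue []

core sink shard leaf bridge agent front root peer mesh hub edge queue node store proxy index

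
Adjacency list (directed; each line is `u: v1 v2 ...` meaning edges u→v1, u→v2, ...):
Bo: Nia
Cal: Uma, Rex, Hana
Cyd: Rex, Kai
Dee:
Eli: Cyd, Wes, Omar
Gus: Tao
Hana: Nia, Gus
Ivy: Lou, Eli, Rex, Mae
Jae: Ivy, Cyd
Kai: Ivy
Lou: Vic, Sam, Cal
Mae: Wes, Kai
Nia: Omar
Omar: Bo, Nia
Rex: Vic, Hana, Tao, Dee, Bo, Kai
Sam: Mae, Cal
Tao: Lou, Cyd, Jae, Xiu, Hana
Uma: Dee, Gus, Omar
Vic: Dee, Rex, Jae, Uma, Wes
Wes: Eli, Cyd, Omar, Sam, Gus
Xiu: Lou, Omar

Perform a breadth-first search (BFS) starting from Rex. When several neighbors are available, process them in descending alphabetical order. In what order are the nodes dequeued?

Visit Rex; enqueue Vic, Tao, Kai, Hana, Dee, Bo → queue [Vic, Tao, Kai, Hana, Dee, Bo]
Visit Vic; enqueue Wes, Uma, Jae → queue [Tao, Kai, Hana, Dee, Bo, Wes, Uma, Jae]
Visit Tao; enqueue Xiu, Lou, Cyd → queue [Kai, Hana, Dee, Bo, Wes, Uma, Jae, Xiu, Lou, Cyd]
Visit Kai; enqueue Ivy → queue [Hana, Dee, Bo, Wes, Uma, Jae, Xiu, Lou, Cyd, Ivy]
Visit Hana; enqueue Nia, Gus → queue [Dee, Bo, Wes, Uma, Jae, Xiu, Lou, Cyd, Ivy, Nia, Gus]
Visit Dee → queue [Bo, Wes, Uma, Jae, Xiu, Lou, Cyd, Ivy, Nia, Gus]
Visit Bo → queue [Wes, Uma, Jae, Xiu, Lou, Cyd, Ivy, Nia, Gus]
Visit Wes; enqueue Sam, Omar, Eli → queue [Uma, Jae, Xiu, Lou, Cyd, Ivy, Nia, Gus, Sam, Omar, Eli]
Visit Uma → queue [Jae, Xiu, Lou, Cyd, Ivy, Nia, Gus, Sam, Omar, Eli]
Visit Jae → queue [Xiu, Lou, Cyd, Ivy, Nia, Gus, Sam, Omar, Eli]
Visit Xiu → queue [Lou, Cyd, Ivy, Nia, Gus, Sam, Omar, Eli]
Visit Lou; enqueue Cal → queue [Cyd, Ivy, Nia, Gus, Sam, Omar, Eli, Cal]
Visit Cyd → queue [Ivy, Nia, Gus, Sam, Omar, Eli, Cal]
Visit Ivy; enqueue Mae → queue [Nia, Gus, Sam, Omar, Eli, Cal, Mae]
Visit Nia → queue [Gus, Sam, Omar, Eli, Cal, Mae]
Visit Gus → queue [Sam, Omar, Eli, Cal, Mae]
Visit Sam → queue [Omar, Eli, Cal, Mae]
Visit Omar → queue [Eli, Cal, Mae]
Visit Eli → queue [Cal, Mae]
Visit Cal → queue [Mae]
Visit Mae → queue []

Rex Vic Tao Kai Hana Dee Bo Wes Uma Jae Xiu Lou Cyd Ivy Nia Gus Sam Omar Eli Cal Mae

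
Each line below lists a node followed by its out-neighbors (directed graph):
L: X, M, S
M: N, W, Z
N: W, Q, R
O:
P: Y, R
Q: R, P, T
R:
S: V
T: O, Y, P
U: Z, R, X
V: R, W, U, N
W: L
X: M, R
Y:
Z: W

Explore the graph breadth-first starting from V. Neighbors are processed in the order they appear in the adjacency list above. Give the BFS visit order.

Visit V; enqueue R, W, U, N → queue [R, W, U, N]
Visit R → queue [W, U, N]
Visit W; enqueue L → queue [U, N, L]
Visit U; enqueue Z, X → queue [N, L, Z, X]
Visit N; enqueue Q → queue [L, Z, X, Q]
Visit L; enqueue M, S → queue [Z, X, Q, M, S]
Visit Z → queue [X, Q, M, S]
Visit X → queue [Q, M, S]
Visit Q; enqueue P, T → queue [M, S, P, T]
Visit M → queue [S, P, T]
Visit S → queue [P, T]
Visit P; enqueue Y → queue [T, Y]
Visit T; enqueue O → queue [Y, O]
Visit Y → queue [O]
Visit O → queue []

V, R, W, U, N, L, Z, X, Q, M, S, P, T, Y, O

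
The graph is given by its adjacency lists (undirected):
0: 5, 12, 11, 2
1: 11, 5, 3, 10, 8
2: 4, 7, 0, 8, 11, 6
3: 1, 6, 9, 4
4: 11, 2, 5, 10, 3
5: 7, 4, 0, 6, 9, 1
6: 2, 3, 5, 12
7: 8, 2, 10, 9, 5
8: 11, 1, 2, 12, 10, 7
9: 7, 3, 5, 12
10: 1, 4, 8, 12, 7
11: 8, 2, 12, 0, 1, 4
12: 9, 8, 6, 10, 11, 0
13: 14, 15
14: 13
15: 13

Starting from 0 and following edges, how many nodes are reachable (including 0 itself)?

BFS from 0 visits: 0, 12, 11, 5, 2, 10, 9, 8, 6, 4, 1, 7, 3
Reachable nodes: 13 of 16 total.

13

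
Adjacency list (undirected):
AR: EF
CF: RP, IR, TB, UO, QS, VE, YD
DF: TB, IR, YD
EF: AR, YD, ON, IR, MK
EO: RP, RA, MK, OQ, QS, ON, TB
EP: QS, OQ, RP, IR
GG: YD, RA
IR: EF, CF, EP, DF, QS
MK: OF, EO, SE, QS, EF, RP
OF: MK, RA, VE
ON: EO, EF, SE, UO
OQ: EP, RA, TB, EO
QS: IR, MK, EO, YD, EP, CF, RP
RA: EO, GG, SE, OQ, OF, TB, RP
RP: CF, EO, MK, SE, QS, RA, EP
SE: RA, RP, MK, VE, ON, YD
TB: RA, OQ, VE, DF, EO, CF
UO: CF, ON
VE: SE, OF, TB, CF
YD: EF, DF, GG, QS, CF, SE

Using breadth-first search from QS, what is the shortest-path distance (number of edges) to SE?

2

Level 0: QS
Level 1: CF, EO, EP, IR, MK, RP, YD
Level 2: DF, EF, GG, OF, ON, OQ, RA, SE, TB, UO, VE
Level 3: AR
SE first appears at level 2.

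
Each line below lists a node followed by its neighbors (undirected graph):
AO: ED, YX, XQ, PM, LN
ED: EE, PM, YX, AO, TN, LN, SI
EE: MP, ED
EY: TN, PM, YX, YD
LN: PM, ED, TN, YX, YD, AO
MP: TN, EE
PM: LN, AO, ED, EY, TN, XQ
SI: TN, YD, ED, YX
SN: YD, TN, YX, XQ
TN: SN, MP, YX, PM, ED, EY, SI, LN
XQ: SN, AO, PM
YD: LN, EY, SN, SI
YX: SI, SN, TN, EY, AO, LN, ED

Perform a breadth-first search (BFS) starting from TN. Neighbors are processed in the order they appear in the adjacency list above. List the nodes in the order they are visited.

TN -> SN -> MP -> YX -> PM -> ED -> EY -> SI -> LN -> YD -> XQ -> EE -> AO

Visit TN; enqueue SN, MP, YX, PM, ED, EY, SI, LN → queue [SN, MP, YX, PM, ED, EY, SI, LN]
Visit SN; enqueue YD, XQ → queue [MP, YX, PM, ED, EY, SI, LN, YD, XQ]
Visit MP; enqueue EE → queue [YX, PM, ED, EY, SI, LN, YD, XQ, EE]
Visit YX; enqueue AO → queue [PM, ED, EY, SI, LN, YD, XQ, EE, AO]
Visit PM → queue [ED, EY, SI, LN, YD, XQ, EE, AO]
Visit ED → queue [EY, SI, LN, YD, XQ, EE, AO]
Visit EY → queue [SI, LN, YD, XQ, EE, AO]
Visit SI → queue [LN, YD, XQ, EE, AO]
Visit LN → queue [YD, XQ, EE, AO]
Visit YD → queue [XQ, EE, AO]
Visit XQ → queue [EE, AO]
Visit EE → queue [AO]
Visit AO → queue []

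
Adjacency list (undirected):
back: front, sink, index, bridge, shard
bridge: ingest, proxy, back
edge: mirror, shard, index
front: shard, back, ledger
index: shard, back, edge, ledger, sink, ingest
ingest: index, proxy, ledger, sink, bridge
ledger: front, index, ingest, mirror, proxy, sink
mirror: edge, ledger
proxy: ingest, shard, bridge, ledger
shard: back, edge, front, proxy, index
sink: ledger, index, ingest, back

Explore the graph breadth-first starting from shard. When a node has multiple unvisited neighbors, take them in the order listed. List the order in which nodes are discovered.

shard, back, edge, front, proxy, index, sink, bridge, mirror, ledger, ingest

Visit shard; enqueue back, edge, front, proxy, index → queue [back, edge, front, proxy, index]
Visit back; enqueue sink, bridge → queue [edge, front, proxy, index, sink, bridge]
Visit edge; enqueue mirror → queue [front, proxy, index, sink, bridge, mirror]
Visit front; enqueue ledger → queue [proxy, index, sink, bridge, mirror, ledger]
Visit proxy; enqueue ingest → queue [index, sink, bridge, mirror, ledger, ingest]
Visit index → queue [sink, bridge, mirror, ledger, ingest]
Visit sink → queue [bridge, mirror, ledger, ingest]
Visit bridge → queue [mirror, ledger, ingest]
Visit mirror → queue [ledger, ingest]
Visit ledger → queue [ingest]
Visit ingest → queue []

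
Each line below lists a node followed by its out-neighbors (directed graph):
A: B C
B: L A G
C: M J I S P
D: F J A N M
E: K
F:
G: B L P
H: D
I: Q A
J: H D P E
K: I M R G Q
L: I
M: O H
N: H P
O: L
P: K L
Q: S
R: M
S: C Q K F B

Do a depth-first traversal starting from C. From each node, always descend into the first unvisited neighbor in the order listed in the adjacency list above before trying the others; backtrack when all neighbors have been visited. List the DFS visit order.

Visit C
C → M
M → O
O → L
L → I
I → Q
Q → S
S → K
K → R
K → G
G → B
B → A
G → P
S → F
M → H
H → D
D → J
J → E
D → N

C, M, O, L, I, Q, S, K, R, G, B, A, P, F, H, D, J, E, N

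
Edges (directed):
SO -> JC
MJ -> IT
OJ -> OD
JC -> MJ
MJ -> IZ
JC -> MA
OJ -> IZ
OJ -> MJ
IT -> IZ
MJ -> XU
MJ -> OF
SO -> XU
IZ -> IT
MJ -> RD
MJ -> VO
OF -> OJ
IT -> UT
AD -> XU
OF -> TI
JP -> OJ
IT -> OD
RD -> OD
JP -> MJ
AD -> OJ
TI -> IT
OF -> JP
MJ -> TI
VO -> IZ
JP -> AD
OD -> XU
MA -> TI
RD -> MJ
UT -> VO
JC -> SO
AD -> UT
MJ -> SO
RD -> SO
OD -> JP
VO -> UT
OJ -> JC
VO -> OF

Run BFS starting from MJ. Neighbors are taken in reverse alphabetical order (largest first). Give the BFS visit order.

Visit MJ; enqueue XU, VO, TI, SO, RD, OF, IZ, IT → queue [XU, VO, TI, SO, RD, OF, IZ, IT]
Visit XU → queue [VO, TI, SO, RD, OF, IZ, IT]
Visit VO; enqueue UT → queue [TI, SO, RD, OF, IZ, IT, UT]
Visit TI → queue [SO, RD, OF, IZ, IT, UT]
Visit SO; enqueue JC → queue [RD, OF, IZ, IT, UT, JC]
Visit RD; enqueue OD → queue [OF, IZ, IT, UT, JC, OD]
Visit OF; enqueue OJ, JP → queue [IZ, IT, UT, JC, OD, OJ, JP]
Visit IZ → queue [IT, UT, JC, OD, OJ, JP]
Visit IT → queue [UT, JC, OD, OJ, JP]
Visit UT → queue [JC, OD, OJ, JP]
Visit JC; enqueue MA → queue [OD, OJ, JP, MA]
Visit OD → queue [OJ, JP, MA]
Visit OJ → queue [JP, MA]
Visit JP; enqueue AD → queue [MA, AD]
Visit MA → queue [AD]
Visit AD → queue []

MJ XU VO TI SO RD OF IZ IT UT JC OD OJ JP MA AD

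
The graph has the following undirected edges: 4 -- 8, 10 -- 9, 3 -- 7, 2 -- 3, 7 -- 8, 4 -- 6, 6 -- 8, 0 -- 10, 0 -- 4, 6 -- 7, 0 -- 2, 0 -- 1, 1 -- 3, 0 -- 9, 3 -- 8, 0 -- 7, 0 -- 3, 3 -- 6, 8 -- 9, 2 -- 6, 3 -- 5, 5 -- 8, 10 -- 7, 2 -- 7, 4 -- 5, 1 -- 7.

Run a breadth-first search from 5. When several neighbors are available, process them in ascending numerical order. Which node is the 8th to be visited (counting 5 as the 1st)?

6

Visit 5; enqueue 3, 4, 8 → queue [3, 4, 8]
Visit 3; enqueue 0, 1, 2, 6, 7 → queue [4, 8, 0, 1, 2, 6, 7]
Visit 4 → queue [8, 0, 1, 2, 6, 7]
Visit 8; enqueue 9 → queue [0, 1, 2, 6, 7, 9]
Visit 0; enqueue 10 → queue [1, 2, 6, 7, 9, 10]
Visit 1 → queue [2, 6, 7, 9, 10]
Visit 2 → queue [6, 7, 9, 10]
Visit 6 → queue [7, 9, 10]
Visit 7 → queue [9, 10]
Visit 9 → queue [10]
Visit 10 → queue []

Visit order: 5, 3, 4, 8, 0, 1, 2, 6, 7, 9, 10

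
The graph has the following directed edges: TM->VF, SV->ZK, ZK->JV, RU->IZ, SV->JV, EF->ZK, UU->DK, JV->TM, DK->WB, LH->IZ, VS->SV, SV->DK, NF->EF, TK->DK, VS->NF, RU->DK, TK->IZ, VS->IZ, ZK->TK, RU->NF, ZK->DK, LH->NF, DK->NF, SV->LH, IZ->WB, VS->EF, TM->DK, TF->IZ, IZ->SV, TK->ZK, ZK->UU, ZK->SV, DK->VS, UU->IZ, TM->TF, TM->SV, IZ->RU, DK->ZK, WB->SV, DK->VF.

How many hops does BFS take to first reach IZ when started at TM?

Level 0: TM
Level 1: DK, SV, TF, VF
Level 2: IZ, JV, LH, NF, VS, WB, ZK
Level 3: EF, RU, TK, UU
IZ first appears at level 2.

2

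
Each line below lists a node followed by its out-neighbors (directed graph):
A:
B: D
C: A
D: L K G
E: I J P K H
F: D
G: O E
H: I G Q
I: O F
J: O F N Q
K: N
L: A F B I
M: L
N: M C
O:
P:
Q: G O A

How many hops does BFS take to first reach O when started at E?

Level 0: E
Level 1: H, I, J, K, P
Level 2: F, G, N, O, Q
Level 3: A, C, D, M
Level 4: L
Level 5: B
O first appears at level 2.

2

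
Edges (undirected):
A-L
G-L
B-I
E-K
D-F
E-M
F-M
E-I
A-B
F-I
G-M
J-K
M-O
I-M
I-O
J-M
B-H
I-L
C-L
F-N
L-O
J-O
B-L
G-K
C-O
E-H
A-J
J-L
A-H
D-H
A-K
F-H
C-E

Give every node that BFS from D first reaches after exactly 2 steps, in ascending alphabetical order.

A, B, E, I, M, N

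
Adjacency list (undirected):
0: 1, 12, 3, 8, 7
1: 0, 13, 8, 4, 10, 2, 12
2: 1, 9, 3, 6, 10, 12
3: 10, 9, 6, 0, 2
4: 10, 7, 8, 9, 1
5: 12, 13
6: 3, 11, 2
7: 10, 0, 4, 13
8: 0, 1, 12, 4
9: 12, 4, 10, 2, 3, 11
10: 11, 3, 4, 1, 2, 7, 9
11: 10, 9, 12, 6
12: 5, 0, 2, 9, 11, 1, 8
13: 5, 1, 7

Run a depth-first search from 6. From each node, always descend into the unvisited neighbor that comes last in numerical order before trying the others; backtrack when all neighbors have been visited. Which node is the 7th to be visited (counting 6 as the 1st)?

13

Visit 6
6 → 11
11 → 12
12 → 9
9 → 10
10 → 7
7 → 13
13 → 5
13 → 1
1 → 8
8 → 4
8 → 0
0 → 3
3 → 2

Visit order: 6, 11, 12, 9, 10, 7, 13, 5, 1, 8, 4, 0, 3, 2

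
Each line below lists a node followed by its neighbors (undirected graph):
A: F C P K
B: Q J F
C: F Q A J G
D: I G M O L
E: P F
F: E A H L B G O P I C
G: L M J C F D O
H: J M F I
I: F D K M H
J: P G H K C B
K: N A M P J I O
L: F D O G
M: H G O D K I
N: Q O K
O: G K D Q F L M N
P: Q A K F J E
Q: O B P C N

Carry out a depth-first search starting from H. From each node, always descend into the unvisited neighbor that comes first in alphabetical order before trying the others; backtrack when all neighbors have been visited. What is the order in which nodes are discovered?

H, F, A, C, G, D, I, K, J, B, Q, N, O, L, M, P, E

Visit H
H → F
F → A
A → C
C → G
G → D
D → I
I → K
K → J
J → B
B → Q
Q → N
N → O
O → L
O → M
Q → P
P → E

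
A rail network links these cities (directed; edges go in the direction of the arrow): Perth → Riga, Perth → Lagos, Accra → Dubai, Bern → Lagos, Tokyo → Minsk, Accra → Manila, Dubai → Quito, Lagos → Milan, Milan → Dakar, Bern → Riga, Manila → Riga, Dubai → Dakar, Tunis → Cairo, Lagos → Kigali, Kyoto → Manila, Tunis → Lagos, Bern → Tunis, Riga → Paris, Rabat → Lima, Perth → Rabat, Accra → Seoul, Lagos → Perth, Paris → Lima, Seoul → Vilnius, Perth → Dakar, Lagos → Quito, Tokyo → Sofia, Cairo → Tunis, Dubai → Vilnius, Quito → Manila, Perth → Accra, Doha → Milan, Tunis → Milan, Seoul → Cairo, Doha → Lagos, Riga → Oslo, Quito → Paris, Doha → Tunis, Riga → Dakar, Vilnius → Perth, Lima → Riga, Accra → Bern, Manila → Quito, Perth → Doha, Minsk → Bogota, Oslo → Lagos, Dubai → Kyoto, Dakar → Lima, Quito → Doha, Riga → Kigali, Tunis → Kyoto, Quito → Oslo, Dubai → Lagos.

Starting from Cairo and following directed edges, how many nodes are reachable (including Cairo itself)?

21

BFS from Cairo visits: Cairo, Tunis, Kyoto, Lagos, Milan, Manila, Kigali, Perth, Quito, Dakar, Riga, Accra, Doha, Rabat, Oslo, Paris, Lima, Bern, Dubai, Seoul, Vilnius
Reachable nodes: 21 of 25 total.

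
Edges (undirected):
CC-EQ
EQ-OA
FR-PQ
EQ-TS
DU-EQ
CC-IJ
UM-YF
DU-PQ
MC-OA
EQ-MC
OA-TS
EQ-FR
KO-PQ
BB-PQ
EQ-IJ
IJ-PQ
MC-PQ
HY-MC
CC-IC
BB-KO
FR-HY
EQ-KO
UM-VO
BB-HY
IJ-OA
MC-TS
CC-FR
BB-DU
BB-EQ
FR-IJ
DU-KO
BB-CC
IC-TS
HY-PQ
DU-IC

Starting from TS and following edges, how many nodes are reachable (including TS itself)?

BFS from TS visits: TS, OA, MC, IC, EQ, IJ, PQ, HY, DU, CC, KO, FR, BB
Reachable nodes: 13 of 16 total.

13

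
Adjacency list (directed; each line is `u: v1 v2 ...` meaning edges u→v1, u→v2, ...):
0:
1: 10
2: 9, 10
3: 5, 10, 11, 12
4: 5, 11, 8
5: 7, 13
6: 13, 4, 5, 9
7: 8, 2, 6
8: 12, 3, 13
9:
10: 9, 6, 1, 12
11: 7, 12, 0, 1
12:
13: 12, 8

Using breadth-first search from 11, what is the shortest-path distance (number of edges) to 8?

2

Level 0: 11
Level 1: 0, 1, 7, 12
Level 2: 2, 6, 8, 10
Level 3: 3, 4, 5, 9, 13
8 first appears at level 2.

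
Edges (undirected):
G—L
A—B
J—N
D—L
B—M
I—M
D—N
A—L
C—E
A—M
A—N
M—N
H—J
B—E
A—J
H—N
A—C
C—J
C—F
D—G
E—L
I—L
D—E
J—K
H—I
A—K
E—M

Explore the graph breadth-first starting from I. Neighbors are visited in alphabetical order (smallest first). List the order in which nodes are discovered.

Visit I; enqueue H, L, M → queue [H, L, M]
Visit H; enqueue J, N → queue [L, M, J, N]
Visit L; enqueue A, D, E, G → queue [M, J, N, A, D, E, G]
Visit M; enqueue B → queue [J, N, A, D, E, G, B]
Visit J; enqueue C, K → queue [N, A, D, E, G, B, C, K]
Visit N → queue [A, D, E, G, B, C, K]
Visit A → queue [D, E, G, B, C, K]
Visit D → queue [E, G, B, C, K]
Visit E → queue [G, B, C, K]
Visit G → queue [B, C, K]
Visit B → queue [C, K]
Visit C; enqueue F → queue [K, F]
Visit K → queue [F]
Visit F → queue []

I H L M J N A D E G B C K F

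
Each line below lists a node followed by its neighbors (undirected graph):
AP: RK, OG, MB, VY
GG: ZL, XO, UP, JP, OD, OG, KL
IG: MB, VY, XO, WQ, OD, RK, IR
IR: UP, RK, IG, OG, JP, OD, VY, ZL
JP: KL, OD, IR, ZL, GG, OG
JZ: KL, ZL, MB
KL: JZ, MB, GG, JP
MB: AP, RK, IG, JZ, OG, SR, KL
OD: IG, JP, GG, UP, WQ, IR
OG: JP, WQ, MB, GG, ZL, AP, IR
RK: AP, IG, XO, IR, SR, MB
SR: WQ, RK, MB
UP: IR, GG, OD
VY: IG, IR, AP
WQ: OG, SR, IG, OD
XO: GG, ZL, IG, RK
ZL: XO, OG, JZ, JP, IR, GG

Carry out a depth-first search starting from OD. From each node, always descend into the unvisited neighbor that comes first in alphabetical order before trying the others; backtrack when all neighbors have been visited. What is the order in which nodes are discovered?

Visit OD
OD → GG
GG → JP
JP → IR
IR → IG
IG → MB
MB → AP
AP → OG
OG → WQ
WQ → SR
SR → RK
RK → XO
XO → ZL
ZL → JZ
JZ → KL
AP → VY
IR → UP

OD GG JP IR IG MB AP OG WQ SR RK XO ZL JZ KL VY UP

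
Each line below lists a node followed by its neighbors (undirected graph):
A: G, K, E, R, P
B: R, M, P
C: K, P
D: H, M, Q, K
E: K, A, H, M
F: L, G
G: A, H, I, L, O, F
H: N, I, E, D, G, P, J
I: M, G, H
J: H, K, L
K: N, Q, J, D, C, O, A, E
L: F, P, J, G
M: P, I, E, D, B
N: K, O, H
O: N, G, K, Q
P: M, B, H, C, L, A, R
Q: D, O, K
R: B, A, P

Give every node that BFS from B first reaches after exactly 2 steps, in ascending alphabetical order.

A, C, D, E, H, I, L

Level 0: B
Level 1: M, P, R
Level 2: A, C, D, E, H, I, L
Level 3: F, G, J, K, N, Q
Level 4: O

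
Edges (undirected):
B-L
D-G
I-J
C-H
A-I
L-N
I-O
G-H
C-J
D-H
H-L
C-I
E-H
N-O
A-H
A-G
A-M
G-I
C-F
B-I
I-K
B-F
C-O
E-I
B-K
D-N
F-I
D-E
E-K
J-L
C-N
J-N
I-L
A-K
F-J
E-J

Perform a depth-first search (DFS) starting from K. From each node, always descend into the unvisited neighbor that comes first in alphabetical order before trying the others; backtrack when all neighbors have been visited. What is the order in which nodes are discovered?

K → A → G → D → E → H → C → F → B → I → J → L → N → O → M

Visit K
K → A
A → G
G → D
D → E
E → H
H → C
C → F
F → B
B → I
I → J
J → L
L → N
N → O
A → M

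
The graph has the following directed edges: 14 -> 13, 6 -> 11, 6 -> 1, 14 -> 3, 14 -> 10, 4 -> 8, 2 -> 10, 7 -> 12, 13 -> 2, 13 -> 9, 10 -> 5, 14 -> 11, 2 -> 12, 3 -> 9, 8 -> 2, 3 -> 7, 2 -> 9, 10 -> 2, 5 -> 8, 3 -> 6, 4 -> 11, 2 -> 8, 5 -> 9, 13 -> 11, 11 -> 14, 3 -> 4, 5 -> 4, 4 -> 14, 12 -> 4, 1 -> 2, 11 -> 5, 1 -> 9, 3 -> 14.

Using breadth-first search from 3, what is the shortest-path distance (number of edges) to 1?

Level 0: 3
Level 1: 4, 6, 7, 9, 14
Level 2: 1, 8, 10, 11, 12, 13
Level 3: 2, 5
1 first appears at level 2.

2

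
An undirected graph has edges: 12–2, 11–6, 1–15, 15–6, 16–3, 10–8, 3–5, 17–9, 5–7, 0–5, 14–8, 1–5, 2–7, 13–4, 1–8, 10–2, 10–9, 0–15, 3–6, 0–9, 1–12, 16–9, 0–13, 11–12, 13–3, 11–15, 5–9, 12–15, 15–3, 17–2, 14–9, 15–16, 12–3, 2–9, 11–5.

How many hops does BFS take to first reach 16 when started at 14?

Level 0: 14
Level 1: 8, 9
Level 2: 0, 1, 2, 5, 10, 16, 17
Level 3: 3, 7, 11, 12, 13, 15
Level 4: 4, 6
16 first appears at level 2.

2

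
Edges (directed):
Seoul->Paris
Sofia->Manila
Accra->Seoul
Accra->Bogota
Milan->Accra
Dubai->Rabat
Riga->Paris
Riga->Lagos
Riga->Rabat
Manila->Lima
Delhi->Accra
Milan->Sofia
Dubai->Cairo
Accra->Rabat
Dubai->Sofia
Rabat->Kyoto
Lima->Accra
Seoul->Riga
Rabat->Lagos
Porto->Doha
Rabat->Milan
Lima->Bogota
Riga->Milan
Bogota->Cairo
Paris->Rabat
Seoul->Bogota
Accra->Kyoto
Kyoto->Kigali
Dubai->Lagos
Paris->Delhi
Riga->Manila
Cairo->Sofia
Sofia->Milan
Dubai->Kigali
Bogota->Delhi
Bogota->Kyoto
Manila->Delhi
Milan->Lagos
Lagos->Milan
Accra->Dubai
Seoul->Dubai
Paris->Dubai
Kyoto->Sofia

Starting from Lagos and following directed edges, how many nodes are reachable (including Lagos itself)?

BFS from Lagos visits: Lagos, Milan, Accra, Sofia, Bogota, Dubai, Kyoto, Rabat, Seoul, Manila, Cairo, Delhi, Kigali, Paris, Riga, Lima
Reachable nodes: 16 of 18 total.

16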